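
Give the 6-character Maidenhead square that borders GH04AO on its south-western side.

FH94xn

Longitude subsquare a = 0; −1 → -1, wraps to 23 = x, carry into square.
Longitude square 0; −1 → -1, wraps to 9, carry into field.
Longitude field G = 6; −1 → 5 = F.
Latitude subsquare o = 14; −1 → 13 = n.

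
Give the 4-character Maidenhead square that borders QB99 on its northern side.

QC90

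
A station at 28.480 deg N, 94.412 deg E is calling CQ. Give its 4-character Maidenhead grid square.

Offset from 180°W / 90°S: lon 274.41°, lat 118.48°.
Field: 274.41/20 → 13 → N, 118.48/10 → 11 → L; chars NL.
Square: 14.41/2 → 7, 8.48/1 → 8; chars 78.

NL78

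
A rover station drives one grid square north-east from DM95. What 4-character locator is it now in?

EM06

Longitude square 9; +1 → 10, wraps to 0, carry into field.
Longitude field D = 3; +1 → 4 = E.
Latitude square 5; +1 → 6.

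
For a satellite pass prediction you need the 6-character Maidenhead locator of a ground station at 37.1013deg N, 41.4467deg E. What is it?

Shift to the Maidenhead origin (180°W, 90°S): lon 221.4467, lat 127.1013.
Field: lon ⌊221.4467/20⌋ = 11 → L; lat ⌊127.1013/10⌋ = 12 → M.
Square: lon ⌊1.4467/2⌋ = 0; lat ⌊7.1013/1⌋ = 7.
Subsquare: lon ⌊1.4467/0.0833333⌋ = 17 → r; lat ⌊0.1013/0.0416667⌋ = 2 → c.

LM07rc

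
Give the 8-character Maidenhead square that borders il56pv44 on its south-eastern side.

IL56pv53

Longitude extended square 4; +1 → 5.
Latitude extended square 4; −1 → 3.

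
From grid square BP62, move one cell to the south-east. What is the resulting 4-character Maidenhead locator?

Longitude square 6; +1 → 7.
Latitude square 2; −1 → 1.

BP71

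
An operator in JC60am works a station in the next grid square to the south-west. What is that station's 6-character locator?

JC50xl

Longitude subsquare a = 0; −1 → -1, wraps to 23 = x, carry into square.
Longitude square 6; −1 → 5.
Latitude subsquare m = 12; −1 → 11 = l.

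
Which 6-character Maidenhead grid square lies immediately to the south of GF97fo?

GF97fn

Latitude subsquare o = 14; −1 → 13 = n.
The longitude characters are unchanged.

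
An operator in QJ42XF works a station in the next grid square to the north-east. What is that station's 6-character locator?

QJ52ag

Longitude subsquare x = 23; +1 → 24, wraps to 0 = a, carry into square.
Longitude square 4; +1 → 5.
Latitude subsquare f = 5; +1 → 6 = g.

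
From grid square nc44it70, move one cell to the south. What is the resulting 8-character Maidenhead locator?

NC44is79

Latitude extended square 0; −1 → -1, wraps to 9, carry into subsquare.
Latitude subsquare t = 19; −1 → 18 = s.
The longitude characters are unchanged.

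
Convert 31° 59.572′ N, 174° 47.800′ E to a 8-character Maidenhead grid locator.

RM71jx58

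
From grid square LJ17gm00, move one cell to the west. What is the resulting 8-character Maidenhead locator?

Longitude extended square 0; −1 → -1, wraps to 9, carry into subsquare.
Longitude subsquare g = 6; −1 → 5 = f.
The latitude characters are unchanged.

LJ17fm90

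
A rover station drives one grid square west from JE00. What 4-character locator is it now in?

IE90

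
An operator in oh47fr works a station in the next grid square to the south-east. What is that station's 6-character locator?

OH47gq

Longitude subsquare f = 5; +1 → 6 = g.
Latitude subsquare r = 17; −1 → 16 = q.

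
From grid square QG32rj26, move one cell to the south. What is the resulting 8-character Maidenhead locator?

QG32rj25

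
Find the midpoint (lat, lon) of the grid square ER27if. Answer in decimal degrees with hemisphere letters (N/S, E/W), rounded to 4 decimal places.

Field E=4, R=17: +4·20° lon, +17·10° lat → SW at lon -100°, lat 80°.
Square 2, 7: +2·2° lon, +7·1° lat → SW at lon -96°, lat 87°.
Subsquare i=8, f=5: +8·0.0833333° lon, +5·0.0416667° lat → SW at lon -95.3333°, lat 87.2083°.
Cell spans 0.0833333° lon × 0.0416667° lat. Centre is SW corner plus half of each.
latitude 87.2292° N, longitude 95.2917° W.

87.2292° N, 95.2917° W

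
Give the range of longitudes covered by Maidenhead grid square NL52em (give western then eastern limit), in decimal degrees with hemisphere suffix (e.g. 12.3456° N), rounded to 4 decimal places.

Field N=13, L=11: +13·20° lon, +11·10° lat → SW at lon 80°, lat 20°.
Square 5, 2: +5·2° lon, +2·1° lat → SW at lon 90°, lat 22°.
Subsquare e=4, m=12: +4·0.0833333° lon, +12·0.0416667° lat → SW at lon 90.3333°, lat 22.5°.
Cell spans 0.0833333° lon × 0.0416667° lat.
west 90.3333° E, east 90.4167° E.

90.3333° E, 90.4167° E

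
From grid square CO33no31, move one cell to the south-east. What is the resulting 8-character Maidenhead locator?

CO33no40

Longitude extended square 3; +1 → 4.
Latitude extended square 1; −1 → 0.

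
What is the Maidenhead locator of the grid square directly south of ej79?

Latitude square 9; −1 → 8.
The longitude characters are unchanged.

EJ78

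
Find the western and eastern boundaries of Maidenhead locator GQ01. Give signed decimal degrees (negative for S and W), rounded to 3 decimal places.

-60.000, -58.000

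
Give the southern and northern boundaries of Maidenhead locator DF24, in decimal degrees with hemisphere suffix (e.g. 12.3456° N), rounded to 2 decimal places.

36.00° S, 35.00° S

Field D=3, F=5: +3·20° lon, +5·10° lat → SW at lon -120°, lat -40°.
Square 2, 4: +2·2° lon, +4·1° lat → SW at lon -116°, lat -36°.
Cell spans 2° lon × 1° lat.
south 36.00° S, north 35.00° S.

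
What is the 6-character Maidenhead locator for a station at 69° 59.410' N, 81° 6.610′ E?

Offset from 180°W / 90°S: lon 261.1102°, lat 159.9902°.
Field: 261.1102/20 → 13 → N, 159.9902/10 → 15 → P; chars NP.
Square: 1.1102/2 → 0, 9.9902/1 → 9; chars 09.
Subsquare: 1.1102/0.0833333 → 13 → n, 0.9902/0.0416667 → 23 → x; chars nx.

NP09nx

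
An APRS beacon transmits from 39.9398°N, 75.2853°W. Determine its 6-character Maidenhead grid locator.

Add 180° to longitude and 90° to latitude: 104.7147, 129.9398.
Field: lon ⌊104.7147/20⌋ = 5 → F; lat ⌊129.9398/10⌋ = 12 → M.
Square: lon ⌊4.7147/2⌋ = 2; lat ⌊9.9398/1⌋ = 9.
Subsquare: lon ⌊0.7147/0.0833333⌋ = 8 → i; lat ⌊0.9398/0.0416667⌋ = 22 → w.

FM29iw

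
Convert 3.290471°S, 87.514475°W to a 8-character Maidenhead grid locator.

Offset from 180°W / 90°S: lon 92.48552°, lat 86.70953°.
Field: 92.48552/20 → 4 → E, 86.70953/10 → 8 → I; chars EI.
Square: 12.48552/2 → 6, 6.70953/1 → 6; chars 66.
Subsquare: 0.48552/0.0833333 → 5 → f, 0.70953/0.0416667 → 17 → r; chars fr.
Extended square: 0.06886/0.00833333 → 8, 0.00120/0.00416667 → 0; chars 80.

EI66fr80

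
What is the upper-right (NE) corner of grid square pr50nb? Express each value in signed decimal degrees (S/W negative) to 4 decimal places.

80.0833, 131.1667

Field P=15, R=17: +15·20° lon, +17·10° lat → SW at lon 120°, lat 80°.
Square 5, 0: +5·2° lon, +0·1° lat → SW at lon 130°, lat 80°.
Subsquare n=13, b=1: +13·0.0833333° lon, +1·0.0416667° lat → SW at lon 131.083°, lat 80.0417°.
Cell spans 0.0833333° lon × 0.0416667° lat. NE corner is SW corner plus one full cell.
latitude 80.0833, longitude 131.1667.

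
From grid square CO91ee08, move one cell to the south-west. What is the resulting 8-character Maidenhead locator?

Longitude extended square 0; −1 → -1, wraps to 9, carry into subsquare.
Longitude subsquare e = 4; −1 → 3 = d.
Latitude extended square 8; −1 → 7.

CO91de97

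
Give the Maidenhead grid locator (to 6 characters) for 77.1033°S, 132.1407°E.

Shift to the Maidenhead origin (180°W, 90°S): lon 312.1407, lat 12.8967.
Field: lon ⌊312.1407/20⌋ = 15 → P; lat ⌊12.8967/10⌋ = 1 → B.
Square: lon ⌊12.1407/2⌋ = 6; lat ⌊2.8967/1⌋ = 2.
Subsquare: lon ⌊0.1407/0.0833333⌋ = 1 → b; lat ⌊0.8967/0.0416667⌋ = 21 → v.

PB62bv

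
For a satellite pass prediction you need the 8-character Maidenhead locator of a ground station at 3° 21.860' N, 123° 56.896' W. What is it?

Offset from 180°W / 90°S: lon 56.05173°, lat 93.36433°.
Field: 56.05173/20 → 2 → C, 93.36433/10 → 9 → J; chars CJ.
Square: 16.05173/2 → 8, 3.36433/1 → 3; chars 83.
Subsquare: 0.05173/0.0833333 → 0 → a, 0.36433/0.0416667 → 8 → i; chars ai.
Extended square: 0.05173/0.00833333 → 6, 0.03100/0.00416667 → 7; chars 67.

CJ83ai67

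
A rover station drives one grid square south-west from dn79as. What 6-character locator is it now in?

Longitude subsquare a = 0; −1 → -1, wraps to 23 = x, carry into square.
Longitude square 7; −1 → 6.
Latitude subsquare s = 18; −1 → 17 = r.

DN69xr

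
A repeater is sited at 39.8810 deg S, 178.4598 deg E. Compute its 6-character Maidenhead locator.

RF90fc

Shift to the Maidenhead origin (180°W, 90°S): lon 358.4598, lat 50.1190.
Field: lon ⌊358.4598/20⌋ = 17 → R; lat ⌊50.1190/10⌋ = 5 → F.
Square: lon ⌊18.4598/2⌋ = 9; lat ⌊0.1190/1⌋ = 0.
Subsquare: lon ⌊0.4598/0.0833333⌋ = 5 → f; lat ⌊0.1190/0.0416667⌋ = 2 → c.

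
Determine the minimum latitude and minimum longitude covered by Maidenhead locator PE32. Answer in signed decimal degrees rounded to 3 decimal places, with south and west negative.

-48.000, 126.000

Field P=15, E=4: +15·20° lon, +4·10° lat → SW at lon 120°, lat -50°.
Square 3, 2: +3·2° lon, +2·1° lat → SW at lon 126°, lat -48°.
latitude -48.000, longitude 126.000.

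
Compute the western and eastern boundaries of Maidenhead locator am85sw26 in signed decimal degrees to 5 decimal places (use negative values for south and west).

-162.48333, -162.47500

Field A=0, M=12: +0·20° lon, +12·10° lat → SW at lon -180°, lat 30°.
Square 8, 5: +8·2° lon, +5·1° lat → SW at lon -164°, lat 35°.
Subsquare s=18, w=22: +18·0.0833333° lon, +22·0.0416667° lat → SW at lon -162.5°, lat 35.9167°.
Extended square 2, 6: +2·0.00833333° lon, +6·0.00416667° lat → SW at lon -162.483°, lat 35.9417°.
Cell spans 0.00833333° lon × 0.00416667° lat.
west -162.48333, east -162.47500.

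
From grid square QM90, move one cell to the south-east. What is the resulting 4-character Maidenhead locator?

RL09

Longitude square 9; +1 → 10, wraps to 0, carry into field.
Longitude field Q = 16; +1 → 17 = R.
Latitude square 0; −1 → -1, wraps to 9, carry into field.
Latitude field M = 12; −1 → 11 = L.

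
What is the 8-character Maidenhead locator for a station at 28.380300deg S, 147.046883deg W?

Offset from 180°W / 90°S: lon 32.95312°, lat 61.61970°.
Field (20°×10°, letters A–R): lon ⌊32.95312/20⌋ = 1 → B; lat ⌊61.61970/10⌋ = 6 → G.
Square (2°×1°, digits 0–9): lon ⌊12.95312/2⌋ = 6; lat ⌊1.61970/1⌋ = 1.
Subsquare (5′×2.5′, letters a–x): lon ⌊0.95312/0.0833333⌋ = 11 → l; lat ⌊0.61970/0.0416667⌋ = 14 → o.
Extended square (30″×15″, digits 0–9): lon ⌊0.03645/0.00833333⌋ = 4; lat ⌊0.03637/0.00416667⌋ = 8.

BG61lo48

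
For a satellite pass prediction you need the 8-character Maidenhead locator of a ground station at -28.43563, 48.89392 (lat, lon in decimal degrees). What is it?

LG41kn75

Offset from 180°W / 90°S: lon 228.89392°, lat 61.56437°.
Field (20°×10°, letters A–R): lon ⌊228.89392/20⌋ = 11 → L; lat ⌊61.56437/10⌋ = 6 → G.
Square (2°×1°, digits 0–9): lon ⌊8.89392/2⌋ = 4; lat ⌊1.56437/1⌋ = 1.
Subsquare (5′×2.5′, letters a–x): lon ⌊0.89392/0.0833333⌋ = 10 → k; lat ⌊0.56437/0.0416667⌋ = 13 → n.
Extended square (30″×15″, digits 0–9): lon ⌊0.06059/0.00833333⌋ = 7; lat ⌊0.02270/0.00416667⌋ = 5.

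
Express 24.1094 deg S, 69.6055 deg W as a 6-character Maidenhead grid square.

Shift to the Maidenhead origin (180°W, 90°S): lon 110.3945, lat 65.8906.
Field (20°×10°, letters A–R): 110.3945/20 → 5 → F, 65.8906/10 → 6 → G; chars FG.
Square (2°×1°, digits 0–9): 10.3945/2 → 5, 5.8906/1 → 5; chars 55.
Subsquare (5′×2.5′, letters a–x): 0.3945/0.0833333 → 4 → e, 0.8906/0.0416667 → 21 → v; chars ev.

FG55ev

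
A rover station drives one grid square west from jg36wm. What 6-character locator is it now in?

JG36vm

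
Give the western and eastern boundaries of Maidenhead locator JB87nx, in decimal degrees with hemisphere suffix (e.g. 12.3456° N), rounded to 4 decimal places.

17.0833° E, 17.1667° E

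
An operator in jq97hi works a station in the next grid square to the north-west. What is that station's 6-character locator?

Longitude subsquare h = 7; −1 → 6 = g.
Latitude subsquare i = 8; +1 → 9 = j.

JQ97gj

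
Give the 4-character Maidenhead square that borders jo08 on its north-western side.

IO99

Longitude square 0; −1 → -1, wraps to 9, carry into field.
Longitude field J = 9; −1 → 8 = I.
Latitude square 8; +1 → 9.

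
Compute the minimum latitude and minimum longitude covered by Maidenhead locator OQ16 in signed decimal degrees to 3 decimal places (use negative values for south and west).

76.000, 102.000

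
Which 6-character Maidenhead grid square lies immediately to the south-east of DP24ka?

Longitude subsquare k = 10; +1 → 11 = l.
Latitude subsquare a = 0; −1 → -1, wraps to 23 = x, carry into square.
Latitude square 4; −1 → 3.

DP23lx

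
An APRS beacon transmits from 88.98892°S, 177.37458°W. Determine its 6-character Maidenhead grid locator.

Add 180° to longitude and 90° to latitude: 2.6254, 1.0111.
Field: 2.6254/20 → 0 → A, 1.0111/10 → 0 → A; chars AA.
Square: 2.6254/2 → 1, 1.0111/1 → 1; chars 11.
Subsquare: 0.6254/0.0833333 → 7 → h, 0.0111/0.0416667 → 0 → a; chars ha.

AA11ha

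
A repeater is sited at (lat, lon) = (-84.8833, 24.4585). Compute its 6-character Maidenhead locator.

KA25fc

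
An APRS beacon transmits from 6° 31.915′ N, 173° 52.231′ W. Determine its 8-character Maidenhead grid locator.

Add 180° to longitude and 90° to latitude: 6.12948, 96.53192.
Field: lon ⌊6.12948/20⌋ = 0 → A; lat ⌊96.53192/10⌋ = 9 → J.
Square: lon ⌊6.12948/2⌋ = 3; lat ⌊6.53192/1⌋ = 6.
Subsquare: lon ⌊0.12948/0.0833333⌋ = 1 → b; lat ⌊0.53192/0.0416667⌋ = 12 → m.
Extended square: lon ⌊0.04615/0.00833333⌋ = 5; lat ⌊0.03192/0.00416667⌋ = 7.

AJ36bm57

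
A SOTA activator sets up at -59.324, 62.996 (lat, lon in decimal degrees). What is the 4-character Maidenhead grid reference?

MD10

Offset from 180°W / 90°S: lon 243.00°, lat 30.68°.
Field: lon ⌊243.00/20⌋ = 12 → M; lat ⌊30.68/10⌋ = 3 → D.
Square: lon ⌊3.00/2⌋ = 1; lat ⌊0.68/1⌋ = 0.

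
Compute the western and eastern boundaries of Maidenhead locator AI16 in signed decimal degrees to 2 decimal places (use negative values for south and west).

Field A=0, I=8: +0·20° lon, +8·10° lat → SW at lon -180°, lat -10°.
Square 1, 6: +1·2° lon, +6·1° lat → SW at lon -178°, lat -4°.
Cell spans 2° lon × 1° lat.
west -178.00, east -176.00.

-178.00, -176.00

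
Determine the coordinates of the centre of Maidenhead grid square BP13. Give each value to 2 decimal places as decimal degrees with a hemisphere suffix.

Field B=1, P=15: +1·20° lon, +15·10° lat → SW at lon -160°, lat 60°.
Square 1, 3: +1·2° lon, +3·1° lat → SW at lon -158°, lat 63°.
Cell spans 2° lon × 1° lat. Centre is SW corner plus half of each.
latitude 63.50° N, longitude 157.00° W.

63.50° N, 157.00° W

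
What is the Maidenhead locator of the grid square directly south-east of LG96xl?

MG06ak

Longitude subsquare x = 23; +1 → 24, wraps to 0 = a, carry into square.
Longitude square 9; +1 → 10, wraps to 0, carry into field.
Longitude field L = 11; +1 → 12 = M.
Latitude subsquare l = 11; −1 → 10 = k.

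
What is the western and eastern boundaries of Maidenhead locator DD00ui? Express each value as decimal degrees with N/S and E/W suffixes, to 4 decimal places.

Field D=3, D=3: +3·20° lon, +3·10° lat → SW at lon -120°, lat -60°.
Square 0, 0: +0·2° lon, +0·1° lat → SW at lon -120°, lat -60°.
Subsquare u=20, i=8: +20·0.0833333° lon, +8·0.0416667° lat → SW at lon -118.333°, lat -59.6667°.
Cell spans 0.0833333° lon × 0.0416667° lat.
west 118.3333° W, east 118.2500° W.

118.3333° W, 118.2500° W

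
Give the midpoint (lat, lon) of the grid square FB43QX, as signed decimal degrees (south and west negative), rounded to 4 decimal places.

Field F=5, B=1: +5·20° lon, +1·10° lat → SW at lon -80°, lat -80°.
Square 4, 3: +4·2° lon, +3·1° lat → SW at lon -72°, lat -77°.
Subsquare q=16, x=23: +16·0.0833333° lon, +23·0.0416667° lat → SW at lon -70.6667°, lat -76.0417°.
Cell spans 0.0833333° lon × 0.0416667° lat. Centre is SW corner plus half of each.
latitude -76.0208, longitude -70.6250.

-76.0208, -70.6250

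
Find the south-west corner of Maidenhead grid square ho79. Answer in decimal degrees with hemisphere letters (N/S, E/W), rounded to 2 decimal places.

Field H=7, O=14: +7·20° lon, +14·10° lat → SW at lon -40°, lat 50°.
Square 7, 9: +7·2° lon, +9·1° lat → SW at lon -26°, lat 59°.
latitude 59.00° N, longitude 26.00° W.

59.00° N, 26.00° W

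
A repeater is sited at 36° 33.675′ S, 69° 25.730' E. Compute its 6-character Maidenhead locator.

MF43rk

Add 180° to longitude and 90° to latitude: 249.4288, 53.4387.
Field (20°×10°, letters A–R): lon ⌊249.4288/20⌋ = 12 → M; lat ⌊53.4387/10⌋ = 5 → F.
Square (2°×1°, digits 0–9): lon ⌊9.4288/2⌋ = 4; lat ⌊3.4387/1⌋ = 3.
Subsquare (5′×2.5′, letters a–x): lon ⌊1.4288/0.0833333⌋ = 17 → r; lat ⌊0.4387/0.0416667⌋ = 10 → k.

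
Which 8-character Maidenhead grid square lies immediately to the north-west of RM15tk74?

Longitude extended square 7; −1 → 6.
Latitude extended square 4; +1 → 5.

RM15tk65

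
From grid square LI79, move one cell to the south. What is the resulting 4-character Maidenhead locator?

Latitude square 9; −1 → 8.
The longitude characters are unchanged.

LI78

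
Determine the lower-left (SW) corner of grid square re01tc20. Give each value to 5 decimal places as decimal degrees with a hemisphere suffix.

48.91667° S, 161.60000° E

Field R=17, E=4: +17·20° lon, +4·10° lat → SW at lon 160°, lat -50°.
Square 0, 1: +0·2° lon, +1·1° lat → SW at lon 160°, lat -49°.
Subsquare t=19, c=2: +19·0.0833333° lon, +2·0.0416667° lat → SW at lon 161.583°, lat -48.9167°.
Extended square 2, 0: +2·0.00833333° lon, +0·0.00416667° lat → SW at lon 161.6°, lat -48.9167°.
latitude 48.91667° S, longitude 161.60000° E.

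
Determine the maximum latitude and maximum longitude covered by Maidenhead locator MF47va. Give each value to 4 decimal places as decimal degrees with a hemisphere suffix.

32.9583° S, 69.8333° E

Field M=12, F=5: +12·20° lon, +5·10° lat → SW at lon 60°, lat -40°.
Square 4, 7: +4·2° lon, +7·1° lat → SW at lon 68°, lat -33°.
Subsquare v=21, a=0: +21·0.0833333° lon, +0·0.0416667° lat → SW at lon 69.75°, lat -33°.
Cell spans 0.0833333° lon × 0.0416667° lat. NE corner is SW corner plus one full cell.
latitude 32.9583° S, longitude 69.8333° E.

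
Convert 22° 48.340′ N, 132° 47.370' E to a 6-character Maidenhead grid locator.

PL62jt

Shift to the Maidenhead origin (180°W, 90°S): lon 312.7895, lat 112.8057.
Field: lon ⌊312.7895/20⌋ = 15 → P; lat ⌊112.8057/10⌋ = 11 → L.
Square: lon ⌊12.7895/2⌋ = 6; lat ⌊2.8057/1⌋ = 2.
Subsquare: lon ⌊0.7895/0.0833333⌋ = 9 → j; lat ⌊0.8057/0.0416667⌋ = 19 → t.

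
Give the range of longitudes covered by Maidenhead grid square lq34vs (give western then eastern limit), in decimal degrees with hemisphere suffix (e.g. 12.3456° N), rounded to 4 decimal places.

47.7500° E, 47.8333° E

Field L=11, Q=16: +11·20° lon, +16·10° lat → SW at lon 40°, lat 70°.
Square 3, 4: +3·2° lon, +4·1° lat → SW at lon 46°, lat 74°.
Subsquare v=21, s=18: +21·0.0833333° lon, +18·0.0416667° lat → SW at lon 47.75°, lat 74.75°.
Cell spans 0.0833333° lon × 0.0416667° lat.
west 47.7500° E, east 47.8333° E.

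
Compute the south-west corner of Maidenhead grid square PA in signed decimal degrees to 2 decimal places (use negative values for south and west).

-90.00, 120.00

Field P=15, A=0: +15·20° lon, +0·10° lat → SW at lon 120°, lat -90°.
latitude -90.00, longitude 120.00.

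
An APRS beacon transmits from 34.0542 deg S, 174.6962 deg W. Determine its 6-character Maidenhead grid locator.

AF25pw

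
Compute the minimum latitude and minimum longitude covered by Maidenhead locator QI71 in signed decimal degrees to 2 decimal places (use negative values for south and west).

-9.00, 154.00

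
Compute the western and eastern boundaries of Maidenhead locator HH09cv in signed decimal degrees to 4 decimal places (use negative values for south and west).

-39.8333, -39.7500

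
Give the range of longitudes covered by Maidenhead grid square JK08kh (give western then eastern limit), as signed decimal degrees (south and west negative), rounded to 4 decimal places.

0.8333, 0.9167

Field J=9, K=10: +9·20° lon, +10·10° lat → SW at lon 0°, lat 10°.
Square 0, 8: +0·2° lon, +8·1° lat → SW at lon 0°, lat 18°.
Subsquare k=10, h=7: +10·0.0833333° lon, +7·0.0416667° lat → SW at lon 0.833333°, lat 18.2917°.
Cell spans 0.0833333° lon × 0.0416667° lat.
west 0.8333, east 0.9167.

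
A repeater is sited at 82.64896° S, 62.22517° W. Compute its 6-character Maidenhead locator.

Shift to the Maidenhead origin (180°W, 90°S): lon 117.7748, lat 7.3510.
Field: lon ⌊117.7748/20⌋ = 5 → F; lat ⌊7.3510/10⌋ = 0 → A.
Square: lon ⌊17.7748/2⌋ = 8; lat ⌊7.3510/1⌋ = 7.
Subsquare: lon ⌊1.7748/0.0833333⌋ = 21 → v; lat ⌊0.3510/0.0416667⌋ = 8 → i.

FA87vi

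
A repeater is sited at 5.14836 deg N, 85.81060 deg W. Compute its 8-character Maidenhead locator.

Add 180° to longitude and 90° to latitude: 94.18940, 95.14836.
Field: lon ⌊94.18940/20⌋ = 4 → E; lat ⌊95.14836/10⌋ = 9 → J.
Square: lon ⌊14.18940/2⌋ = 7; lat ⌊5.14836/1⌋ = 5.
Subsquare: lon ⌊0.18940/0.0833333⌋ = 2 → c; lat ⌊0.14836/0.0416667⌋ = 3 → d.
Extended square: lon ⌊0.02273/0.00833333⌋ = 2; lat ⌊0.02336/0.00416667⌋ = 5.

EJ75cd25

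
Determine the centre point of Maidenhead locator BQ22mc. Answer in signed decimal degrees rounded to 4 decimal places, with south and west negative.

72.1042, -154.9583

Field B=1, Q=16: +1·20° lon, +16·10° lat → SW at lon -160°, lat 70°.
Square 2, 2: +2·2° lon, +2·1° lat → SW at lon -156°, lat 72°.
Subsquare m=12, c=2: +12·0.0833333° lon, +2·0.0416667° lat → SW at lon -155°, lat 72.0833°.
Cell spans 0.0833333° lon × 0.0416667° lat. Centre is SW corner plus half of each.
latitude 72.1042, longitude -154.9583.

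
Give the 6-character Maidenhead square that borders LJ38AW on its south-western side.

LJ28xv

Longitude subsquare a = 0; −1 → -1, wraps to 23 = x, carry into square.
Longitude square 3; −1 → 2.
Latitude subsquare w = 22; −1 → 21 = v.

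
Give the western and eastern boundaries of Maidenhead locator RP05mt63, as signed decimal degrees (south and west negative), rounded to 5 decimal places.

Field R=17, P=15: +17·20° lon, +15·10° lat → SW at lon 160°, lat 60°.
Square 0, 5: +0·2° lon, +5·1° lat → SW at lon 160°, lat 65°.
Subsquare m=12, t=19: +12·0.0833333° lon, +19·0.0416667° lat → SW at lon 161°, lat 65.7917°.
Extended square 6, 3: +6·0.00833333° lon, +3·0.00416667° lat → SW at lon 161.05°, lat 65.8042°.
Cell spans 0.00833333° lon × 0.00416667° lat.
west 161.05000, east 161.05833.

161.05000, 161.05833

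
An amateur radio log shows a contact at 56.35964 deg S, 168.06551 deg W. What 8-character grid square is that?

AD53xp23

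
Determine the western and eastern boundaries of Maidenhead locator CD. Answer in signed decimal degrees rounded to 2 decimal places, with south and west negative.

-140.00, -120.00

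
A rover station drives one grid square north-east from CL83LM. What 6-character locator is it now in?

CL83mn

Longitude subsquare l = 11; +1 → 12 = m.
Latitude subsquare m = 12; +1 → 13 = n.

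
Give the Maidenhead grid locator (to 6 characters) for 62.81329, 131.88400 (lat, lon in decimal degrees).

PP52wt

Offset from 180°W / 90°S: lon 311.8840°, lat 152.8133°.
Field: 311.8840/20 → 15 → P, 152.8133/10 → 15 → P; chars PP.
Square: 11.8840/2 → 5, 2.8133/1 → 2; chars 52.
Subsquare: 1.8840/0.0833333 → 22 → w, 0.8133/0.0416667 → 19 → t; chars wt.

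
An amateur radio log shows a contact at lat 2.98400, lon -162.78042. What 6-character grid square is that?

AJ82ox

Add 180° to longitude and 90° to latitude: 17.2196, 92.9840.
Field (20°×10°, letters A–R): lon ⌊17.2196/20⌋ = 0 → A; lat ⌊92.9840/10⌋ = 9 → J.
Square (2°×1°, digits 0–9): lon ⌊17.2196/2⌋ = 8; lat ⌊2.9840/1⌋ = 2.
Subsquare (5′×2.5′, letters a–x): lon ⌊1.2196/0.0833333⌋ = 14 → o; lat ⌊0.9840/0.0416667⌋ = 23 → x.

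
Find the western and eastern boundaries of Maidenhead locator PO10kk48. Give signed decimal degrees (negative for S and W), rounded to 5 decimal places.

Field P=15, O=14: +15·20° lon, +14·10° lat → SW at lon 120°, lat 50°.
Square 1, 0: +1·2° lon, +0·1° lat → SW at lon 122°, lat 50°.
Subsquare k=10, k=10: +10·0.0833333° lon, +10·0.0416667° lat → SW at lon 122.833°, lat 50.4167°.
Extended square 4, 8: +4·0.00833333° lon, +8·0.00416667° lat → SW at lon 122.867°, lat 50.45°.
Cell spans 0.00833333° lon × 0.00416667° lat.
west 122.86667, east 122.87500.

122.86667, 122.87500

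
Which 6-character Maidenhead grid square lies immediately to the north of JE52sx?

JE53sa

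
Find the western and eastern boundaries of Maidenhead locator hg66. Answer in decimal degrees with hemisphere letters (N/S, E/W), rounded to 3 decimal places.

Field H=7, G=6: +7·20° lon, +6·10° lat → SW at lon -40°, lat -30°.
Square 6, 6: +6·2° lon, +6·1° lat → SW at lon -28°, lat -24°.
Cell spans 2° lon × 1° lat.
west 28.000° W, east 26.000° W.

28.000° W, 26.000° W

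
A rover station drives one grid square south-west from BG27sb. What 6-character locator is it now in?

BG27ra

Longitude subsquare s = 18; −1 → 17 = r.
Latitude subsquare b = 1; −1 → 0 = a.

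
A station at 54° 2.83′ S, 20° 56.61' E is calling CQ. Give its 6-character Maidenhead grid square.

KD05lw

Offset from 180°W / 90°S: lon 200.9435°, lat 35.9528°.
Field: lon ⌊200.9435/20⌋ = 10 → K; lat ⌊35.9528/10⌋ = 3 → D.
Square: lon ⌊0.9435/2⌋ = 0; lat ⌊5.9528/1⌋ = 5.
Subsquare: lon ⌊0.9435/0.0833333⌋ = 11 → l; lat ⌊0.9528/0.0416667⌋ = 22 → w.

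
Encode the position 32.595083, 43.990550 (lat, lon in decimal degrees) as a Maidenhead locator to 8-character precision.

LM12xo82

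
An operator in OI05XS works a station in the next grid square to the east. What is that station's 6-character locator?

Longitude subsquare x = 23; +1 → 24, wraps to 0 = a, carry into square.
Longitude square 0; +1 → 1.
The latitude characters are unchanged.

OI15as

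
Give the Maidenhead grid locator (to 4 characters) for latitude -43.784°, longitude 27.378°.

KE36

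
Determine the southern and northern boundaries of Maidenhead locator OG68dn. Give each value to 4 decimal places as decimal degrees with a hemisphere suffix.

Field O=14, G=6: +14·20° lon, +6·10° lat → SW at lon 100°, lat -30°.
Square 6, 8: +6·2° lon, +8·1° lat → SW at lon 112°, lat -22°.
Subsquare d=3, n=13: +3·0.0833333° lon, +13·0.0416667° lat → SW at lon 112.25°, lat -21.4583°.
Cell spans 0.0833333° lon × 0.0416667° lat.
south 21.4583° S, north 21.4167° S.

21.4583° S, 21.4167° S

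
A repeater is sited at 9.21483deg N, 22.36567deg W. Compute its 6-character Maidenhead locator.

HJ89tf

Shift to the Maidenhead origin (180°W, 90°S): lon 157.6343, lat 99.2148.
Field: lon ⌊157.6343/20⌋ = 7 → H; lat ⌊99.2148/10⌋ = 9 → J.
Square: lon ⌊17.6343/2⌋ = 8; lat ⌊9.2148/1⌋ = 9.
Subsquare: lon ⌊1.6343/0.0833333⌋ = 19 → t; lat ⌊0.2148/0.0416667⌋ = 5 → f.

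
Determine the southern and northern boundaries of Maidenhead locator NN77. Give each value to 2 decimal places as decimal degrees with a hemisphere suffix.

Field N=13, N=13: +13·20° lon, +13·10° lat → SW at lon 80°, lat 40°.
Square 7, 7: +7·2° lon, +7·1° lat → SW at lon 94°, lat 47°.
Cell spans 2° lon × 1° lat.
south 47.00° N, north 48.00° N.

47.00° N, 48.00° N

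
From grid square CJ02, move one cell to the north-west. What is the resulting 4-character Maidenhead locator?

BJ93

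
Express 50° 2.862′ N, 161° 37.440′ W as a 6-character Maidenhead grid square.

AO90eb

Offset from 180°W / 90°S: lon 18.3760°, lat 140.0477°.
Field: 18.3760/20 → 0 → A, 140.0477/10 → 14 → O; chars AO.
Square: 18.3760/2 → 9, 0.0477/1 → 0; chars 90.
Subsquare: 0.3760/0.0833333 → 4 → e, 0.0477/0.0416667 → 1 → b; chars eb.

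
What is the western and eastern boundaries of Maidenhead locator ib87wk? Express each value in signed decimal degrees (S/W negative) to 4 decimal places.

-2.1667, -2.0833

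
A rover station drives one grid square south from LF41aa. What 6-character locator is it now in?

Latitude subsquare a = 0; −1 → -1, wraps to 23 = x, carry into square.
Latitude square 1; −1 → 0.
The longitude characters are unchanged.

LF40ax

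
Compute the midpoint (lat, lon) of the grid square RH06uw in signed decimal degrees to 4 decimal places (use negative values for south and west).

-13.0625, 161.7083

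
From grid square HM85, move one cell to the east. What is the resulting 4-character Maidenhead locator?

HM95

Longitude square 8; +1 → 9.
The latitude characters are unchanged.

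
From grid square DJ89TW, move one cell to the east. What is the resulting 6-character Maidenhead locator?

DJ89uw

Longitude subsquare t = 19; +1 → 20 = u.
The latitude characters are unchanged.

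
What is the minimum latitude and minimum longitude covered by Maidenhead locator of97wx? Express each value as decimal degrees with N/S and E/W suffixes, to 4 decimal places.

32.0417° S, 119.8333° E

Field O=14, F=5: +14·20° lon, +5·10° lat → SW at lon 100°, lat -40°.
Square 9, 7: +9·2° lon, +7·1° lat → SW at lon 118°, lat -33°.
Subsquare w=22, x=23: +22·0.0833333° lon, +23·0.0416667° lat → SW at lon 119.833°, lat -32.0417°.
latitude 32.0417° S, longitude 119.8333° E.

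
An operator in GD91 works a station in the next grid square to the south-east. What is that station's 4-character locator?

HD00

Longitude square 9; +1 → 10, wraps to 0, carry into field.
Longitude field G = 6; +1 → 7 = H.
Latitude square 1; −1 → 0.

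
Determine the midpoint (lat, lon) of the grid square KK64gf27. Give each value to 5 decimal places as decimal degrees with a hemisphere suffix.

14.23958° N, 32.52083° E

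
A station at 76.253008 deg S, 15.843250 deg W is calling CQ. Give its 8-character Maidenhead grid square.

IB23br89

Add 180° to longitude and 90° to latitude: 164.15675, 13.74699.
Field: 164.15675/20 → 8 → I, 13.74699/10 → 1 → B; chars IB.
Square: 4.15675/2 → 2, 3.74699/1 → 3; chars 23.
Subsquare: 0.15675/0.0833333 → 1 → b, 0.74699/0.0416667 → 17 → r; chars br.
Extended square: 0.07342/0.00833333 → 8, 0.03866/0.00416667 → 9; chars 89.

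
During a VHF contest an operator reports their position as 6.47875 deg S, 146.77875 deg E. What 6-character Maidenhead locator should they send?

QI33jm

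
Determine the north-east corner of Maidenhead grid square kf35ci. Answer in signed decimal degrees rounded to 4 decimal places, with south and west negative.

-34.6250, 26.2500

Field K=10, F=5: +10·20° lon, +5·10° lat → SW at lon 20°, lat -40°.
Square 3, 5: +3·2° lon, +5·1° lat → SW at lon 26°, lat -35°.
Subsquare c=2, i=8: +2·0.0833333° lon, +8·0.0416667° lat → SW at lon 26.1667°, lat -34.6667°.
Cell spans 0.0833333° lon × 0.0416667° lat. NE corner is SW corner plus one full cell.
latitude -34.6250, longitude 26.2500.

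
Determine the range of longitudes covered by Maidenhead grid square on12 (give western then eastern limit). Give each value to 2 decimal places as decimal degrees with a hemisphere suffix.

Field O=14, N=13: +14·20° lon, +13·10° lat → SW at lon 100°, lat 40°.
Square 1, 2: +1·2° lon, +2·1° lat → SW at lon 102°, lat 42°.
Cell spans 2° lon × 1° lat.
west 102.00° E, east 104.00° E.

102.00° E, 104.00° E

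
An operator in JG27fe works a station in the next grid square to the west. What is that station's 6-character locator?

JG27ee

Longitude subsquare f = 5; −1 → 4 = e.
The latitude characters are unchanged.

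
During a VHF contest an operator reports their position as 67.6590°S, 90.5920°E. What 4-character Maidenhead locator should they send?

NC52

Shift to the Maidenhead origin (180°W, 90°S): lon 270.59, lat 22.34.
Field: 270.59/20 → 13 → N, 22.34/10 → 2 → C; chars NC.
Square: 10.59/2 → 5, 2.34/1 → 2; chars 52.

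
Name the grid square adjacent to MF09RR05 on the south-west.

Longitude extended square 0; −1 → -1, wraps to 9, carry into subsquare.
Longitude subsquare r = 17; −1 → 16 = q.
Latitude extended square 5; −1 → 4.

MF09qr94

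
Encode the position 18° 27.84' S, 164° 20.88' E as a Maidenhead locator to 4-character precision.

RH21

Offset from 180°W / 90°S: lon 344.35°, lat 71.54°.
Field (20°×10°, letters A–R): lon ⌊344.35/20⌋ = 17 → R; lat ⌊71.54/10⌋ = 7 → H.
Square (2°×1°, digits 0–9): lon ⌊4.35/2⌋ = 2; lat ⌊1.54/1⌋ = 1.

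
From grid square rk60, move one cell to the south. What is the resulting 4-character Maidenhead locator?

RJ69

Latitude square 0; −1 → -1, wraps to 9, carry into field.
Latitude field K = 10; −1 → 9 = J.
The longitude characters are unchanged.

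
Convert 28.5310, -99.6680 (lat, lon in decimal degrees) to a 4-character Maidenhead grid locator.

EL08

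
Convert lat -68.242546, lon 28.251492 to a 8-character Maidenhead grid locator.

KC41ds01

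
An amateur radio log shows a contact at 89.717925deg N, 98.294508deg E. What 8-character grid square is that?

NR99dr52

Offset from 180°W / 90°S: lon 278.29451°, lat 179.71792°.
Field (20°×10°, letters A–R): 278.29451/20 → 13 → N, 179.71792/10 → 17 → R; chars NR.
Square (2°×1°, digits 0–9): 18.29451/2 → 9, 9.71792/1 → 9; chars 99.
Subsquare (5′×2.5′, letters a–x): 0.29451/0.0833333 → 3 → d, 0.71792/0.0416667 → 17 → r; chars dr.
Extended square (30″×15″, digits 0–9): 0.04451/0.00833333 → 5, 0.00959/0.00416667 → 2; chars 52.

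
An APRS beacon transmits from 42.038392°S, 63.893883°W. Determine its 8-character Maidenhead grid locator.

FE87bx20

Shift to the Maidenhead origin (180°W, 90°S): lon 116.10612, lat 47.96161.
Field (20°×10°, letters A–R): lon ⌊116.10612/20⌋ = 5 → F; lat ⌊47.96161/10⌋ = 4 → E.
Square (2°×1°, digits 0–9): lon ⌊16.10612/2⌋ = 8; lat ⌊7.96161/1⌋ = 7.
Subsquare (5′×2.5′, letters a–x): lon ⌊0.10612/0.0833333⌋ = 1 → b; lat ⌊0.96161/0.0416667⌋ = 23 → x.
Extended square (30″×15″, digits 0–9): lon ⌊0.02278/0.00833333⌋ = 2; lat ⌊0.00327/0.00416667⌋ = 0.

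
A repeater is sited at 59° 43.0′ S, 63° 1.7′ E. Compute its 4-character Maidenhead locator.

Add 180° to longitude and 90° to latitude: 243.03, 30.28.
Field: lon ⌊243.03/20⌋ = 12 → M; lat ⌊30.28/10⌋ = 3 → D.
Square: lon ⌊3.03/2⌋ = 1; lat ⌊0.28/1⌋ = 0.

MD10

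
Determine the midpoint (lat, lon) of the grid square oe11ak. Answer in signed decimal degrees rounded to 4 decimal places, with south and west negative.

-48.5625, 102.0417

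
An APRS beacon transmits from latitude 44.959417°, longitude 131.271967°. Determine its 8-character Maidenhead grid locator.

PN54px20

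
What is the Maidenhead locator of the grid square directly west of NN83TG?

NN83sg

Longitude subsquare t = 19; −1 → 18 = s.
The latitude characters are unchanged.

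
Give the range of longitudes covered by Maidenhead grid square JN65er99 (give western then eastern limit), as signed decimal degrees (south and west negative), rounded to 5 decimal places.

Field J=9, N=13: +9·20° lon, +13·10° lat → SW at lon 0°, lat 40°.
Square 6, 5: +6·2° lon, +5·1° lat → SW at lon 12°, lat 45°.
Subsquare e=4, r=17: +4·0.0833333° lon, +17·0.0416667° lat → SW at lon 12.3333°, lat 45.7083°.
Extended square 9, 9: +9·0.00833333° lon, +9·0.00416667° lat → SW at lon 12.4083°, lat 45.7458°.
Cell spans 0.00833333° lon × 0.00416667° lat.
west 12.40833, east 12.41667.

12.40833, 12.41667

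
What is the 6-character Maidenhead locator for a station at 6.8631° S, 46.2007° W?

GI63vd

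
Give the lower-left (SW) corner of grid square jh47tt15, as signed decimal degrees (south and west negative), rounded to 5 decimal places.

-12.18750, 9.59167

Field J=9, H=7: +9·20° lon, +7·10° lat → SW at lon 0°, lat -20°.
Square 4, 7: +4·2° lon, +7·1° lat → SW at lon 8°, lat -13°.
Subsquare t=19, t=19: +19·0.0833333° lon, +19·0.0416667° lat → SW at lon 9.58333°, lat -12.2083°.
Extended square 1, 5: +1·0.00833333° lon, +5·0.00416667° lat → SW at lon 9.59167°, lat -12.1875°.
latitude -12.18750, longitude 9.59167.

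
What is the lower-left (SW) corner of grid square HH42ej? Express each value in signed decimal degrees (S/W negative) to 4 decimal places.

Field H=7, H=7: +7·20° lon, +7·10° lat → SW at lon -40°, lat -20°.
Square 4, 2: +4·2° lon, +2·1° lat → SW at lon -32°, lat -18°.
Subsquare e=4, j=9: +4·0.0833333° lon, +9·0.0416667° lat → SW at lon -31.6667°, lat -17.625°.
latitude -17.6250, longitude -31.6667.

-17.6250, -31.6667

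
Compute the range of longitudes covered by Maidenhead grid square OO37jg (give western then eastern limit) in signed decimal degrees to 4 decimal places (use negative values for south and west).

Field O=14, O=14: +14·20° lon, +14·10° lat → SW at lon 100°, lat 50°.
Square 3, 7: +3·2° lon, +7·1° lat → SW at lon 106°, lat 57°.
Subsquare j=9, g=6: +9·0.0833333° lon, +6·0.0416667° lat → SW at lon 106.75°, lat 57.25°.
Cell spans 0.0833333° lon × 0.0416667° lat.
west 106.7500, east 106.8333.

106.7500, 106.8333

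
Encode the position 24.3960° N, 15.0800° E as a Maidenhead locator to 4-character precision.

JL74

Offset from 180°W / 90°S: lon 195.08°, lat 114.40°.
Field: lon ⌊195.08/20⌋ = 9 → J; lat ⌊114.40/10⌋ = 11 → L.
Square: lon ⌊15.08/2⌋ = 7; lat ⌊4.40/1⌋ = 4.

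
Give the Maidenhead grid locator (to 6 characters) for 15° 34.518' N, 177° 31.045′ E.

RK85sn

Shift to the Maidenhead origin (180°W, 90°S): lon 357.5174, lat 105.5753.
Field (20°×10°, letters A–R): lon ⌊357.5174/20⌋ = 17 → R; lat ⌊105.5753/10⌋ = 10 → K.
Square (2°×1°, digits 0–9): lon ⌊17.5174/2⌋ = 8; lat ⌊5.5753/1⌋ = 5.
Subsquare (5′×2.5′, letters a–x): lon ⌊1.5174/0.0833333⌋ = 18 → s; lat ⌊0.5753/0.0416667⌋ = 13 → n.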